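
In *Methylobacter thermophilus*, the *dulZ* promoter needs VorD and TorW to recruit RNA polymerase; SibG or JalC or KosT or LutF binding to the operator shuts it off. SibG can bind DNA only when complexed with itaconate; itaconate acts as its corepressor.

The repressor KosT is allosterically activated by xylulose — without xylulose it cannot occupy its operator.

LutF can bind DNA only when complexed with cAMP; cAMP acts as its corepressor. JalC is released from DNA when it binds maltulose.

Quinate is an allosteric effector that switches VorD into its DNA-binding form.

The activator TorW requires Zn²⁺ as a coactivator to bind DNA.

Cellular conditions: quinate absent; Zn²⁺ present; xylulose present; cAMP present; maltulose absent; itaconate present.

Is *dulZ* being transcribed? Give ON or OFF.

OFF

Itaconate is present, so SibG is active.
Maltulose is absent, so JalC is active.
Quinate is absent, so VorD is inactive.
Zn²⁺ is present, so TorW is active.
Xylulose is present, so KosT is active.
cAMP is present, so LutF is active.
With repressor SibG bound, *dulZ* is not transcribed.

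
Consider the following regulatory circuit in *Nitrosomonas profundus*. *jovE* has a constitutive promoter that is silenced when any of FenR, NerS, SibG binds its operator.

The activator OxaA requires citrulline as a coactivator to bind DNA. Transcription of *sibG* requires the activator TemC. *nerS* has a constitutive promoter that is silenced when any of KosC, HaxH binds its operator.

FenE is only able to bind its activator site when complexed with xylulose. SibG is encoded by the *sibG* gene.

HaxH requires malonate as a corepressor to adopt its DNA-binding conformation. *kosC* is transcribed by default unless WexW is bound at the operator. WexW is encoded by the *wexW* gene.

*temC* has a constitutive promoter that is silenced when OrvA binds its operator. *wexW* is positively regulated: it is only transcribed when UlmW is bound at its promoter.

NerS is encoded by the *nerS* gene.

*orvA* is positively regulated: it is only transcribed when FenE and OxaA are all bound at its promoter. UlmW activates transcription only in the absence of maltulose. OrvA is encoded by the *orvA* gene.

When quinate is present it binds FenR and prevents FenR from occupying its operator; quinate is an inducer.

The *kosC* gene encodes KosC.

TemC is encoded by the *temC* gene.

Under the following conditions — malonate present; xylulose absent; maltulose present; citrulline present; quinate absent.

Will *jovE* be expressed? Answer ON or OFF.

OFF

Quinate is absent, so FenR is active.
Maltulose is present, so UlmW is inactive.
Required activator UlmW is absent, so *wexW* is not transcribed.
So WexW is not produced.
With no repressor bound, *kosC* is transcribed.
So KosC is produced and active.
Malonate is present, so HaxH is active.
With repressor KosC bound, *nerS* is not transcribed.
So NerS is not produced.
Xylulose is absent, so FenE is inactive.
Citrulline is present, so OxaA is active.
Required activator FenE is absent, so *orvA* is not transcribed.
So OrvA is not produced.
With no repressor bound, *temC* is transcribed.
So TemC is produced and active.
No repressor is bound and TemC is active, so *sibG* is transcribed.
So SibG is produced and active.
With repressor FenR bound, *jovE* is not transcribed.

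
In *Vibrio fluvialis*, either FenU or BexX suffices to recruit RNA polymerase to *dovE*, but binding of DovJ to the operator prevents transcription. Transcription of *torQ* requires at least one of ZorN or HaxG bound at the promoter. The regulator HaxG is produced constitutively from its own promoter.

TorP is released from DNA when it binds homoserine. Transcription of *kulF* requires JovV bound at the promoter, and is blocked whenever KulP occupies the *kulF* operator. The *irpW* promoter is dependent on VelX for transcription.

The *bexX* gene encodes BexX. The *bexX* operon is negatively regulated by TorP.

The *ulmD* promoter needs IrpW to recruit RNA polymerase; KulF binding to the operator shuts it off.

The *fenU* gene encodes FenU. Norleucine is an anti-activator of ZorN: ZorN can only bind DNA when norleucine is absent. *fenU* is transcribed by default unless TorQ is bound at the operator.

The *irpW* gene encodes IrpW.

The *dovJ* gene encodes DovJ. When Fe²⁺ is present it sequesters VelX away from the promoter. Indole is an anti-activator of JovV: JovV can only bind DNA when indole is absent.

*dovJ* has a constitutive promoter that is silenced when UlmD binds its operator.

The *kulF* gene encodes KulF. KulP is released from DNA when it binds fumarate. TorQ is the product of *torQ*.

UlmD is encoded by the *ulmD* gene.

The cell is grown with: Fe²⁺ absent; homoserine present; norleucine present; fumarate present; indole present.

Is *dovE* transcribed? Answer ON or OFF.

Norleucine is present, so ZorN is inactive.
HaxG is produced constitutively and is active.
Activator HaxG is present, so *torQ* is transcribed.
So TorQ is produced and active.
With repressor TorQ bound, *fenU* is not transcribed.
So FenU is not produced.
Fe²⁺ is absent, so VelX is active.
No repressor is bound and VelX is active, so *irpW* is transcribed.
So IrpW is produced and active.
Indole is present, so JovV is inactive.
Fumarate is present, so KulP is inactive.
Required activator JovV is absent, so *kulF* is not transcribed.
So KulF is not produced.
No repressor is bound and IrpW is active, so *ulmD* is transcribed.
So UlmD is produced and active.
With repressor UlmD bound, *dovJ* is not transcribed.
So DovJ is not produced.
Homoserine is present, so TorP is inactive.
With no repressor bound, *bexX* is transcribed.
So BexX is produced and active.
Activator BexX is present, so *dovE* is transcribed.

ON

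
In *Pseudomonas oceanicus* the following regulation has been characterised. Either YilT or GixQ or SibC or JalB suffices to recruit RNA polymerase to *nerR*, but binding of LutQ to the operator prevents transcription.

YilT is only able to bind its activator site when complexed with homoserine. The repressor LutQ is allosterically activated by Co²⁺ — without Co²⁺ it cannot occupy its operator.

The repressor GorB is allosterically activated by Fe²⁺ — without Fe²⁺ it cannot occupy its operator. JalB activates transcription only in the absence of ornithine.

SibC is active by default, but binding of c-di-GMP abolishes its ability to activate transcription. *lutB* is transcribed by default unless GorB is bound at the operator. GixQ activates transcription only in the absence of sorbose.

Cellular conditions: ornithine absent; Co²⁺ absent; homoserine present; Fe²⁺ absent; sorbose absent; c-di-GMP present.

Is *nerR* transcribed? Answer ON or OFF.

Homoserine is present, so YilT is active.
Sorbose is absent, so GixQ is active.
c-di-GMP is present, so SibC is inactive.
Ornithine is absent, so JalB is active.
Co²⁺ is absent, so LutQ is inactive.
Activator YilT is present, so *nerR* is transcribed.

ON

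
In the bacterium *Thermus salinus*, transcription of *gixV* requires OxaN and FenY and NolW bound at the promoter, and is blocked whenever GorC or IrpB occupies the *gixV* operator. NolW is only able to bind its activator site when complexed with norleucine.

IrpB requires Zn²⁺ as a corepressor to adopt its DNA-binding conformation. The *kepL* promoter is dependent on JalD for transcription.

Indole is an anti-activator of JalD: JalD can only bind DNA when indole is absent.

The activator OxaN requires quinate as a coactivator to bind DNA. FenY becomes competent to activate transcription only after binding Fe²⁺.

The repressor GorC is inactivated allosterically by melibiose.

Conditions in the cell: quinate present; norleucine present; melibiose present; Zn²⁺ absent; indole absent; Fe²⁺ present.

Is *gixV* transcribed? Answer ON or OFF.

ON

Quinate is present, so OxaN is active.
Fe²⁺ is present, so FenY is active.
Norleucine is present, so NolW is active.
Melibiose is present, so GorC is inactive.
Zn²⁺ is absent, so IrpB is inactive.
No repressor is bound and OxaN and FenY and NolW are active, so *gixV* is transcribed.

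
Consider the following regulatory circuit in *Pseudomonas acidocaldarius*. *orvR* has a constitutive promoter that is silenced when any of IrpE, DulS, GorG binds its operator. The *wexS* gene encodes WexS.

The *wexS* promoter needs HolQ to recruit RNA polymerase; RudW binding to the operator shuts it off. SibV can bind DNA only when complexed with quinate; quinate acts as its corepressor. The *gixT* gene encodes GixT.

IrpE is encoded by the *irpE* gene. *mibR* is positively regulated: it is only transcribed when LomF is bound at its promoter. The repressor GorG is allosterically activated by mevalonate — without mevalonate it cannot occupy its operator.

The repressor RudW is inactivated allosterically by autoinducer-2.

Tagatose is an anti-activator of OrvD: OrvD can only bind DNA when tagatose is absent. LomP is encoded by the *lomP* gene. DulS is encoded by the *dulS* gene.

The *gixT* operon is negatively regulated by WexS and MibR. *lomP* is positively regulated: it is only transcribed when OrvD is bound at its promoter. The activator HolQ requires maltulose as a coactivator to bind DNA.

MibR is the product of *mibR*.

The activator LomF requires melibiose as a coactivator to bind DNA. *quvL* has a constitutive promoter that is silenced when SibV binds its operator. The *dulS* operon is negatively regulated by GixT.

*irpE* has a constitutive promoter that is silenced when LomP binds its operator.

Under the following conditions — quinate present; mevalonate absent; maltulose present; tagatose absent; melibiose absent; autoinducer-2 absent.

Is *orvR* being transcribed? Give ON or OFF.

ON

Tagatose is absent, so OrvD is active.
No repressor is bound and OrvD is active, so *lomP* is transcribed.
So LomP is produced and active.
With repressor LomP bound, *irpE* is not transcribed.
So IrpE is not produced.
Maltulose is present, so HolQ is active.
Autoinducer-2 is absent, so RudW is active.
With repressor RudW bound, *wexS* is not transcribed.
So WexS is not produced.
Melibiose is absent, so LomF is inactive.
Required activator LomF is absent, so *mibR* is not transcribed.
So MibR is not produced.
With no repressor bound, *gixT* is transcribed.
So GixT is produced and active.
With repressor GixT bound, *dulS* is not transcribed.
So DulS is not produced.
Mevalonate is absent, so GorG is inactive.
With no repressor bound, *orvR* is transcribed.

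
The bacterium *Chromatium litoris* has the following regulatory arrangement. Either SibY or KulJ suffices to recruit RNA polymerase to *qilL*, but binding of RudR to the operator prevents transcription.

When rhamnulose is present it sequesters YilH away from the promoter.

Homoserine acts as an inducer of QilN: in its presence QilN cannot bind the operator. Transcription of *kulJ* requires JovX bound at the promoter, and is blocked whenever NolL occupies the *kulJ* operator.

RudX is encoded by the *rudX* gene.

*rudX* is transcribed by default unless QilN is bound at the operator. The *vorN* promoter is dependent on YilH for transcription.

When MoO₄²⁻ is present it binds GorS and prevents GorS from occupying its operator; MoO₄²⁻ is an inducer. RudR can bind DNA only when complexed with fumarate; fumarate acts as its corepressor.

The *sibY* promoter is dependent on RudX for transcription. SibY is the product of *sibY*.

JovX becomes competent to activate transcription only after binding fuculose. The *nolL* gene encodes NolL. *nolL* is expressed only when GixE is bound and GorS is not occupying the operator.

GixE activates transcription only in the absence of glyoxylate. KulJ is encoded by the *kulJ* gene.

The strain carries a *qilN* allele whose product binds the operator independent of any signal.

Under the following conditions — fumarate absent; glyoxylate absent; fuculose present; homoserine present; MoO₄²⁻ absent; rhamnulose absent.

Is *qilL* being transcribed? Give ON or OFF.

ON

QilN is constitutively active in this strain.
With repressor QilN bound, *rudX* is not transcribed.
So RudX is not produced.
Required activator RudX is absent, so *sibY* is not transcribed.
So SibY is not produced.
Fumarate is absent, so RudR is inactive.
Fuculose is present, so JovX is active.
Glyoxylate is absent, so GixE is active.
MoO₄²⁻ is absent, so GorS is active.
With repressor GorS bound, *nolL* is not transcribed.
So NolL is not produced.
No repressor is bound and JovX is active, so *kulJ* is transcribed.
So KulJ is produced and active.
Activator KulJ is present, so *qilL* is transcribed.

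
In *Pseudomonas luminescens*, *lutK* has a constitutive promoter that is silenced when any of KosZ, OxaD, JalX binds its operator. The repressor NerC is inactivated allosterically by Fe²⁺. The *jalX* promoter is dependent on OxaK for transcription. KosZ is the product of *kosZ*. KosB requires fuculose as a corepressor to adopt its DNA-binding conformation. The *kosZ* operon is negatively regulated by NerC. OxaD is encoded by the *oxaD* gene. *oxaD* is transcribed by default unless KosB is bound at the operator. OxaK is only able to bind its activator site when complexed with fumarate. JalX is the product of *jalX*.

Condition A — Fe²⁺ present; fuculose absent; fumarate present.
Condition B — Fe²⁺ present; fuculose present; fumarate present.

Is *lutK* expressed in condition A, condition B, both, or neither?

neither

Condition A:
Fe²⁺ is present, so NerC is inactive.
With no repressor bound, *kosZ* is transcribed.
So KosZ is produced and active.
Fuculose is absent, so KosB is inactive.
With no repressor bound, *oxaD* is transcribed.
So OxaD is produced and active.
Fumarate is present, so OxaK is active.
No repressor is bound and OxaK is active, so *jalX* is transcribed.
So JalX is produced and active.
With repressor KosZ bound, *lutK* is not transcribed.
→ *lutK* is OFF in A.
Condition B:
Fe²⁺ is present, so NerC is inactive.
With no repressor bound, *kosZ* is transcribed.
So KosZ is produced and active.
Fuculose is present, so KosB is active.
With repressor KosB bound, *oxaD* is not transcribed.
So OxaD is not produced.
Fumarate is present, so OxaK is active.
No repressor is bound and OxaK is active, so *jalX* is transcribed.
So JalX is produced and active.
With repressor KosZ bound, *lutK* is not transcribed.
→ *lutK* is OFF in B.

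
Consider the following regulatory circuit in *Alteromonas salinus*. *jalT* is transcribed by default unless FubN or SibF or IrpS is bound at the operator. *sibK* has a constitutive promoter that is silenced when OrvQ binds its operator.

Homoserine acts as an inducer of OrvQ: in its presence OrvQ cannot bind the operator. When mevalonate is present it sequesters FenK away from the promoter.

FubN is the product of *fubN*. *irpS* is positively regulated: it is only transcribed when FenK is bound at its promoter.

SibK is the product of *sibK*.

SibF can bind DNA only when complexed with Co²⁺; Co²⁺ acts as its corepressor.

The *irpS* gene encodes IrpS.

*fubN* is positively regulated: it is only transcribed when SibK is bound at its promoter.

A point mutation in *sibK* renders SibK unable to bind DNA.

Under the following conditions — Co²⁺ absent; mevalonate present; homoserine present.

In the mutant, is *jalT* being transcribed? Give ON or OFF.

SibK is non-functional in this strain, so it has no effect.
Required activator SibK is absent, so *fubN* is not transcribed.
So FubN is not produced.
Co²⁺ is absent, so SibF is inactive.
Mevalonate is present, so FenK is inactive.
Required activator FenK is absent, so *irpS* is not transcribed.
So IrpS is not produced.
With no repressor bound, *jalT* is transcribed.

ON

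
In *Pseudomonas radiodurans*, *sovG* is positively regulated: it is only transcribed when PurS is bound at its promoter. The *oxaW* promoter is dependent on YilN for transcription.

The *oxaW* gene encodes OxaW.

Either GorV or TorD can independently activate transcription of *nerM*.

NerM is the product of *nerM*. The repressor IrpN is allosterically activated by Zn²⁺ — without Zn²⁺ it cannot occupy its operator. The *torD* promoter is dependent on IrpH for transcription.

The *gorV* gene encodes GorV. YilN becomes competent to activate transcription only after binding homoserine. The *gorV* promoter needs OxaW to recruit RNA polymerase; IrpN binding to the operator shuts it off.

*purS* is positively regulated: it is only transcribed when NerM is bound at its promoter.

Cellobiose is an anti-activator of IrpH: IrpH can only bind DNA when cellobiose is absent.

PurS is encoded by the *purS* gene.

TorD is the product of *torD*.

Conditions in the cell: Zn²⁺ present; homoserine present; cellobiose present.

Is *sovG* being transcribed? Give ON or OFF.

Homoserine is present, so YilN is active.
No repressor is bound and YilN is active, so *oxaW* is transcribed.
So OxaW is produced and active.
Zn²⁺ is present, so IrpN is active.
With repressor IrpN bound, *gorV* is not transcribed.
So GorV is not produced.
Cellobiose is present, so IrpH is inactive.
Required activator IrpH is absent, so *torD* is not transcribed.
So TorD is not produced.
No activator is available at the *nerM* promoter, so *nerM* is not transcribed.
So NerM is not produced.
Required activator NerM is absent, so *purS* is not transcribed.
So PurS is not produced.
Required activator PurS is absent, so *sovG* is not transcribed.

OFF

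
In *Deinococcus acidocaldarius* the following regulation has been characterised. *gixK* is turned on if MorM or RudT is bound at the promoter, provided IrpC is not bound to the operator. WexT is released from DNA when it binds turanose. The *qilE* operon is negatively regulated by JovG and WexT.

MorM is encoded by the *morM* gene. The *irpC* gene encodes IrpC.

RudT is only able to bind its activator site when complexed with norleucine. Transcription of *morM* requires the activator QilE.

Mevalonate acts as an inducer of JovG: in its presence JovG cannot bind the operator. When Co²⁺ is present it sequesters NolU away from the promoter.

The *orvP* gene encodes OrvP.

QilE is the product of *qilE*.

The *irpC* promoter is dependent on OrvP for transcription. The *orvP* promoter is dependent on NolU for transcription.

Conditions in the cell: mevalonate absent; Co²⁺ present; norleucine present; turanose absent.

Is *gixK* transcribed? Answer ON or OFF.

Mevalonate is absent, so JovG is active.
Turanose is absent, so WexT is active.
With repressor JovG bound, *qilE* is not transcribed.
So QilE is not produced.
Required activator QilE is absent, so *morM* is not transcribed.
So MorM is not produced.
Co²⁺ is present, so NolU is inactive.
Required activator NolU is absent, so *orvP* is not transcribed.
So OrvP is not produced.
Required activator OrvP is absent, so *irpC* is not transcribed.
So IrpC is not produced.
Norleucine is present, so RudT is active.
Activator RudT is present, so *gixK* is transcribed.

ON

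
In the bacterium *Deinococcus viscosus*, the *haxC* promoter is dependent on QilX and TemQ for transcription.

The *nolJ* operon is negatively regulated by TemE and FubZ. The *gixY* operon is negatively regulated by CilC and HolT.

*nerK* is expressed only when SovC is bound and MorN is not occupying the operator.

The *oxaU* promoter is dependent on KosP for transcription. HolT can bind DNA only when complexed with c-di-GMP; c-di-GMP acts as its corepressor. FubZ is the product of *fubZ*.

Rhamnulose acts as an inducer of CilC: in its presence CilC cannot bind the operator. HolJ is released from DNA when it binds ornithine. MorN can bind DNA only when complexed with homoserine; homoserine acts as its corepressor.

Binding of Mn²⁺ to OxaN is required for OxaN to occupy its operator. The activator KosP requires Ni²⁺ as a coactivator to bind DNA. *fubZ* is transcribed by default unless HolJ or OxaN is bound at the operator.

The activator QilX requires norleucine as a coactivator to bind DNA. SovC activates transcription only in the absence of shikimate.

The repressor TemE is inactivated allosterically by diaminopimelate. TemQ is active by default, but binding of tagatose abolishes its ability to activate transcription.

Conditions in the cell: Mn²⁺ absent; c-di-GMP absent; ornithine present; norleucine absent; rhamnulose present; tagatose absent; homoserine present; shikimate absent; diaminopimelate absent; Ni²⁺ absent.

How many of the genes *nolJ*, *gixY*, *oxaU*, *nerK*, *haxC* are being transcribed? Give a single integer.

1

Diaminopimelate is absent, so TemE is active.
Ornithine is present, so HolJ is inactive.
Mn²⁺ is absent, so OxaN is inactive.
With no repressor bound, *fubZ* is transcribed.
So FubZ is produced and active.
With repressor TemE bound, *nolJ* is not transcribed.
→ *nolJ* is OFF.
Rhamnulose is present, so CilC is inactive.
c-di-GMP is absent, so HolT is inactive.
With no repressor bound, *gixY* is transcribed.
→ *gixY* is ON.
Ni²⁺ is absent, so KosP is inactive.
Required activator KosP is absent, so *oxaU* is not transcribed.
→ *oxaU* is OFF.
Homoserine is present, so MorN is active.
Shikimate is absent, so SovC is active.
With repressor MorN bound, *nerK* is not transcribed.
→ *nerK* is OFF.
Norleucine is absent, so QilX is inactive.
Tagatose is absent, so TemQ is active.
Required activator QilX is absent, so *haxC* is not transcribed.
→ *haxC* is OFF.
1 of the 5 genes is transcribed.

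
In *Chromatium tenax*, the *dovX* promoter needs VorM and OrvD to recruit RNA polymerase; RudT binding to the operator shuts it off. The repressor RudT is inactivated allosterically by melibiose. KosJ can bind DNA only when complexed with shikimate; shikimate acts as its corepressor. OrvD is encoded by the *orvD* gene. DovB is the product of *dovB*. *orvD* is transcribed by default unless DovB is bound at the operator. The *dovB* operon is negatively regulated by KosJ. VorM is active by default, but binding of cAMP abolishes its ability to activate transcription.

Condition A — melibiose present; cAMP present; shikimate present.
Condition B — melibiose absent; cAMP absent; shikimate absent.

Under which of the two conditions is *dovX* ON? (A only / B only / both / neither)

Condition A:
Melibiose is present, so RudT is inactive.
cAMP is present, so VorM is inactive.
Shikimate is present, so KosJ is active.
With repressor KosJ bound, *dovB* is not transcribed.
So DovB is not produced.
With no repressor bound, *orvD* is transcribed.
So OrvD is produced and active.
Required activator VorM is absent, so *dovX* is not transcribed.
→ *dovX* is OFF in A.
Condition B:
Melibiose is absent, so RudT is active.
cAMP is absent, so VorM is active.
Shikimate is absent, so KosJ is inactive.
With no repressor bound, *dovB* is transcribed.
So DovB is produced and active.
With repressor DovB bound, *orvD* is not transcribed.
So OrvD is not produced.
With repressor RudT bound, *dovX* is not transcribed.
→ *dovX* is OFF in B.

neither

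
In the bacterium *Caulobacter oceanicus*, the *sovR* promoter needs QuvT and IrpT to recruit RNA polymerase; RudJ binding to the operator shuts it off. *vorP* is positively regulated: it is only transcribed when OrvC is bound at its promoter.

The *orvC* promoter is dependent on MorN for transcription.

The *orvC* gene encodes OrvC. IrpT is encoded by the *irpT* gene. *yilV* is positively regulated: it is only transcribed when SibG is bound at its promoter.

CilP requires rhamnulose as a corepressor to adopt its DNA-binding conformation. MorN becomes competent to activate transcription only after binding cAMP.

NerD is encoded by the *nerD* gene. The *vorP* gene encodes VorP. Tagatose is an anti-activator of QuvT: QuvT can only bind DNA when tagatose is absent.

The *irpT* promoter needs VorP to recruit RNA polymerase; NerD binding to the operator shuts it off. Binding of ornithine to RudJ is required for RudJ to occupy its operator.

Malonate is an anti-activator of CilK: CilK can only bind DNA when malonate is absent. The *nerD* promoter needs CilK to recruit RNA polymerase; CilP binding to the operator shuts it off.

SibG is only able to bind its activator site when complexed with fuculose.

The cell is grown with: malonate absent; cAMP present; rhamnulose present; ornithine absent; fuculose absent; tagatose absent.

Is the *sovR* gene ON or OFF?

Tagatose is absent, so QuvT is active.
Ornithine is absent, so RudJ is inactive.
cAMP is present, so MorN is active.
No repressor is bound and MorN is active, so *orvC* is transcribed.
So OrvC is produced and active.
No repressor is bound and OrvC is active, so *vorP* is transcribed.
So VorP is produced and active.
Rhamnulose is present, so CilP is active.
Malonate is absent, so CilK is active.
With repressor CilP bound, *nerD* is not transcribed.
So NerD is not produced.
No repressor is bound and VorP is active, so *irpT* is transcribed.
So IrpT is produced and active.
No repressor is bound and QuvT and IrpT are active, so *sovR* is transcribed.

ON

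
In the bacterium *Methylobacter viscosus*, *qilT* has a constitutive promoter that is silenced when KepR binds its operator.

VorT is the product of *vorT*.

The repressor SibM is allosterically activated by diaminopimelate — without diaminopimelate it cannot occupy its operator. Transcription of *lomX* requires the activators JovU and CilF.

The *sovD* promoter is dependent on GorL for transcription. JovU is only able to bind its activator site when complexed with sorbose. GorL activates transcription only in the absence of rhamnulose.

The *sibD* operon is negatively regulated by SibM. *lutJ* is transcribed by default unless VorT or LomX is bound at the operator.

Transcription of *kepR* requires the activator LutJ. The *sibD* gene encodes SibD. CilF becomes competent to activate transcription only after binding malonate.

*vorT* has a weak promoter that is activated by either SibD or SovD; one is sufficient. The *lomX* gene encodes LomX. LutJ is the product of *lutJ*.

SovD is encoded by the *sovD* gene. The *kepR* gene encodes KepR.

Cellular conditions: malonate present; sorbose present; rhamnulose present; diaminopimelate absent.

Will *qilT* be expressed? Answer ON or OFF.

Diaminopimelate is absent, so SibM is inactive.
With no repressor bound, *sibD* is transcribed.
So SibD is produced and active.
Rhamnulose is present, so GorL is inactive.
Required activator GorL is absent, so *sovD* is not transcribed.
So SovD is not produced.
Activator SibD is present, so *vorT* is transcribed.
So VorT is produced and active.
Sorbose is present, so JovU is active.
Malonate is present, so CilF is active.
No repressor is bound and JovU and CilF are active, so *lomX* is transcribed.
So LomX is produced and active.
With repressor VorT bound, *lutJ* is not transcribed.
So LutJ is not produced.
Required activator LutJ is absent, so *kepR* is not transcribed.
So KepR is not produced.
With no repressor bound, *qilT* is transcribed.

ON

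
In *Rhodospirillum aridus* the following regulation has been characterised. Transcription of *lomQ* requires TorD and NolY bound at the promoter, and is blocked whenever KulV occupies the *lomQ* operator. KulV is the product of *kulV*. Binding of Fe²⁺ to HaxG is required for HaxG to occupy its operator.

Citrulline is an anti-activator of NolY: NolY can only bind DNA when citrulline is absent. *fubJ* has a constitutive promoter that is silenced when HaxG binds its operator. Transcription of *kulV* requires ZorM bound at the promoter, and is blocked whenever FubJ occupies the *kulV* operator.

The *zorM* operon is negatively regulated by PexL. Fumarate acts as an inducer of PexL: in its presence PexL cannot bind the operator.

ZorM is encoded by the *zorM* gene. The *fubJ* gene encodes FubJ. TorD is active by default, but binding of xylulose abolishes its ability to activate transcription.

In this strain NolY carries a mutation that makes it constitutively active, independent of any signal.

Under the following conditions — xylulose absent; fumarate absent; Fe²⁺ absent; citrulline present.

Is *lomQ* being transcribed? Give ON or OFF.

ON

Xylulose is absent, so TorD is active.
NolY is constitutively active in this strain.
Fe²⁺ is absent, so HaxG is inactive.
With no repressor bound, *fubJ* is transcribed.
So FubJ is produced and active.
Fumarate is absent, so PexL is active.
With repressor PexL bound, *zorM* is not transcribed.
So ZorM is not produced.
With repressor FubJ bound, *kulV* is not transcribed.
So KulV is not produced.
No repressor is bound and TorD and NolY are active, so *lomQ* is transcribed.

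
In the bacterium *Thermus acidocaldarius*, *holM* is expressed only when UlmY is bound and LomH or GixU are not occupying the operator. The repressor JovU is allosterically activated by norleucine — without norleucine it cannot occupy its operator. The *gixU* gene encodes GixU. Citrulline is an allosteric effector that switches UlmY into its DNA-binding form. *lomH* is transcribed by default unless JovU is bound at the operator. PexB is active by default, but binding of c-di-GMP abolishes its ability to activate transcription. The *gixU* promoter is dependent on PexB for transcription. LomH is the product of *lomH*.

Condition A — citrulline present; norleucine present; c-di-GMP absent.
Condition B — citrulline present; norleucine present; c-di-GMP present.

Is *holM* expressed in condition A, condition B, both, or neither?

Condition A:
Citrulline is present, so UlmY is active.
Norleucine is present, so JovU is active.
With repressor JovU bound, *lomH* is not transcribed.
So LomH is not produced.
c-di-GMP is absent, so PexB is active.
No repressor is bound and PexB is active, so *gixU* is transcribed.
So GixU is produced and active.
With repressor GixU bound, *holM* is not transcribed.
→ *holM* is OFF in A.
Condition B:
Citrulline is present, so UlmY is active.
Norleucine is present, so JovU is active.
With repressor JovU bound, *lomH* is not transcribed.
So LomH is not produced.
c-di-GMP is present, so PexB is inactive.
Required activator PexB is absent, so *gixU* is not transcribed.
So GixU is not produced.
No repressor is bound and UlmY is active, so *holM* is transcribed.
→ *holM* is ON in B.

B only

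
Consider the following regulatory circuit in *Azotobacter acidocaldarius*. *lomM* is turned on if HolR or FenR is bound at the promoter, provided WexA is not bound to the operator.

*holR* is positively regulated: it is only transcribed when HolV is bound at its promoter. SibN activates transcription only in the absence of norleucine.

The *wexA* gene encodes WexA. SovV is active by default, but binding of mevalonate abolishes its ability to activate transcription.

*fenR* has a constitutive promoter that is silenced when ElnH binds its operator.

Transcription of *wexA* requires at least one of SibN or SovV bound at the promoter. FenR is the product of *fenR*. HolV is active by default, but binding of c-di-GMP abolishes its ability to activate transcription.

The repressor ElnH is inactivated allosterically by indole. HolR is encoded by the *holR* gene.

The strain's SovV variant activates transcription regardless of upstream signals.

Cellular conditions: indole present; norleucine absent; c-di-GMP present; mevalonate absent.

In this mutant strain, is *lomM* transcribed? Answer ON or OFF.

c-di-GMP is present, so HolV is inactive.
Required activator HolV is absent, so *holR* is not transcribed.
So HolR is not produced.
Indole is present, so ElnH is inactive.
With no repressor bound, *fenR* is transcribed.
So FenR is produced and active.
Norleucine is absent, so SibN is active.
SovV is constitutively active in this strain.
Activator SibN is present, so *wexA* is transcribed.
So WexA is produced and active.
With repressor WexA bound, *lomM* is not transcribed.

OFF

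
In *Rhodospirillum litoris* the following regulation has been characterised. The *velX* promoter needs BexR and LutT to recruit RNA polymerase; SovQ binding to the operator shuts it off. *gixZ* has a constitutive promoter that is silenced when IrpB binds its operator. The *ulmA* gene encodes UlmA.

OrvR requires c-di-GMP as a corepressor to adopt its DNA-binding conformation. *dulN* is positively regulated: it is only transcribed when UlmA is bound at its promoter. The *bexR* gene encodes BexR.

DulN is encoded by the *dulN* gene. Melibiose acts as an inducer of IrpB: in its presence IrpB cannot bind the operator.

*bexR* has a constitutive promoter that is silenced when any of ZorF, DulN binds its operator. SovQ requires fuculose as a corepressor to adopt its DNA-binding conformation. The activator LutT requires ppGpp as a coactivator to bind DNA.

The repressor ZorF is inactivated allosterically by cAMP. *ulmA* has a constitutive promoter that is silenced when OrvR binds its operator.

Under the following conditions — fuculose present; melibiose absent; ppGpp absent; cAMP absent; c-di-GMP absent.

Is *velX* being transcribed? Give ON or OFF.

cAMP is absent, so ZorF is active.
c-di-GMP is absent, so OrvR is inactive.
With no repressor bound, *ulmA* is transcribed.
So UlmA is produced and active.
No repressor is bound and UlmA is active, so *dulN* is transcribed.
So DulN is produced and active.
With repressor ZorF bound, *bexR* is not transcribed.
So BexR is not produced.
Fuculose is present, so SovQ is active.
ppGpp is absent, so LutT is inactive.
With repressor SovQ bound, *velX* is not transcribed.

OFF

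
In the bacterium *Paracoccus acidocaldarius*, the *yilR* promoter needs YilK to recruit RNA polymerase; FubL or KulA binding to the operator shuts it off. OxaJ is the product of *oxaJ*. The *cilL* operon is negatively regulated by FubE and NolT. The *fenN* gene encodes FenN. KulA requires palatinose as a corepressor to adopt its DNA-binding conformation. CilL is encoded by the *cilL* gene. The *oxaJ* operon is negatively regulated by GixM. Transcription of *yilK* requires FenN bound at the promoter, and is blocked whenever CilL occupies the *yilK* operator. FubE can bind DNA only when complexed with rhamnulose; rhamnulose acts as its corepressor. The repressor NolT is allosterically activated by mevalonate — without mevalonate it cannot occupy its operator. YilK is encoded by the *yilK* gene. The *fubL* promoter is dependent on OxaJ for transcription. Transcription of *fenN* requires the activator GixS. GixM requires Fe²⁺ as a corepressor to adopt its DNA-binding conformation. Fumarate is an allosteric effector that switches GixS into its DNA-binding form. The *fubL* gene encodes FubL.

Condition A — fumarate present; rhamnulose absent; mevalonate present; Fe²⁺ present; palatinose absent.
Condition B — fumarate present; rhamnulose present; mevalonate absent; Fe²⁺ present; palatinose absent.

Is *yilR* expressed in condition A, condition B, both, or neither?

Condition A:
Fumarate is present, so GixS is active.
No repressor is bound and GixS is active, so *fenN* is transcribed.
So FenN is produced and active.
Rhamnulose is absent, so FubE is inactive.
Mevalonate is present, so NolT is active.
With repressor NolT bound, *cilL* is not transcribed.
So CilL is not produced.
No repressor is bound and FenN is active, so *yilK* is transcribed.
So YilK is produced and active.
Fe²⁺ is present, so GixM is active.
With repressor GixM bound, *oxaJ* is not transcribed.
So OxaJ is not produced.
Required activator OxaJ is absent, so *fubL* is not transcribed.
So FubL is not produced.
Palatinose is absent, so KulA is inactive.
No repressor is bound and YilK is active, so *yilR* is transcribed.
→ *yilR* is ON in A.
Condition B:
Fumarate is present, so GixS is active.
No repressor is bound and GixS is active, so *fenN* is transcribed.
So FenN is produced and active.
Rhamnulose is present, so FubE is active.
Mevalonate is absent, so NolT is inactive.
With repressor FubE bound, *cilL* is not transcribed.
So CilL is not produced.
No repressor is bound and FenN is active, so *yilK* is transcribed.
So YilK is produced and active.
Fe²⁺ is present, so GixM is active.
With repressor GixM bound, *oxaJ* is not transcribed.
So OxaJ is not produced.
Required activator OxaJ is absent, so *fubL* is not transcribed.
So FubL is not produced.
Palatinose is absent, so KulA is inactive.
No repressor is bound and YilK is active, so *yilR* is transcribed.
→ *yilR* is ON in B.

both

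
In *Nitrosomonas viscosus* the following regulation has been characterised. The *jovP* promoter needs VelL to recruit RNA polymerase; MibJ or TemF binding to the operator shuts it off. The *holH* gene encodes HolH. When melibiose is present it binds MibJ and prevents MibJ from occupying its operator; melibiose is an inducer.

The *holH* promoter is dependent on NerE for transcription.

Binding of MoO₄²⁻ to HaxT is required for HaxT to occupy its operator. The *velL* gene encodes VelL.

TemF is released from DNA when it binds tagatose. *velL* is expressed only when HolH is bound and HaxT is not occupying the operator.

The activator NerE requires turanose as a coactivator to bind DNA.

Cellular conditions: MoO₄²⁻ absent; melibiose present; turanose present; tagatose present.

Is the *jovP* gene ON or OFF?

Turanose is present, so NerE is active.
No repressor is bound and NerE is active, so *holH* is transcribed.
So HolH is produced and active.
MoO₄²⁻ is absent, so HaxT is inactive.
No repressor is bound and HolH is active, so *velL* is transcribed.
So VelL is produced and active.
Melibiose is present, so MibJ is inactive.
Tagatose is present, so TemF is inactive.
No repressor is bound and VelL is active, so *jovP* is transcribed.

ON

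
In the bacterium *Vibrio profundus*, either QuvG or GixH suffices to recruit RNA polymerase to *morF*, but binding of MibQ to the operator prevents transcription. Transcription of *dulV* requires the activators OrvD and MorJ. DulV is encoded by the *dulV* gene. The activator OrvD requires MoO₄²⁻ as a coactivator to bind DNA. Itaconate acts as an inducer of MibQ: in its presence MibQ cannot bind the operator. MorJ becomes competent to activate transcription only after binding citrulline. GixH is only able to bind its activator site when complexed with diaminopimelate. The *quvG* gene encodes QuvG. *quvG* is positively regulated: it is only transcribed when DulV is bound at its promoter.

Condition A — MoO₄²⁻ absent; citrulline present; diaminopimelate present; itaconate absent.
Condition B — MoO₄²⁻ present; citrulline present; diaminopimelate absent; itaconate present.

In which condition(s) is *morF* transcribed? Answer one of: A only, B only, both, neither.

Condition A:
MoO₄²⁻ is absent, so OrvD is inactive.
Citrulline is present, so MorJ is active.
Required activator OrvD is absent, so *dulV* is not transcribed.
So DulV is not produced.
Required activator DulV is absent, so *quvG* is not transcribed.
So QuvG is not produced.
Diaminopimelate is present, so GixH is active.
Itaconate is absent, so MibQ is active.
With repressor MibQ bound, *morF* is not transcribed.
→ *morF* is OFF in A.
Condition B:
MoO₄²⁻ is present, so OrvD is active.
Citrulline is present, so MorJ is active.
No repressor is bound and OrvD and MorJ are active, so *dulV* is transcribed.
So DulV is produced and active.
No repressor is bound and DulV is active, so *quvG* is transcribed.
So QuvG is produced and active.
Diaminopimelate is absent, so GixH is inactive.
Itaconate is present, so MibQ is inactive.
Activator QuvG is present, so *morF* is transcribed.
→ *morF* is ON in B.

B only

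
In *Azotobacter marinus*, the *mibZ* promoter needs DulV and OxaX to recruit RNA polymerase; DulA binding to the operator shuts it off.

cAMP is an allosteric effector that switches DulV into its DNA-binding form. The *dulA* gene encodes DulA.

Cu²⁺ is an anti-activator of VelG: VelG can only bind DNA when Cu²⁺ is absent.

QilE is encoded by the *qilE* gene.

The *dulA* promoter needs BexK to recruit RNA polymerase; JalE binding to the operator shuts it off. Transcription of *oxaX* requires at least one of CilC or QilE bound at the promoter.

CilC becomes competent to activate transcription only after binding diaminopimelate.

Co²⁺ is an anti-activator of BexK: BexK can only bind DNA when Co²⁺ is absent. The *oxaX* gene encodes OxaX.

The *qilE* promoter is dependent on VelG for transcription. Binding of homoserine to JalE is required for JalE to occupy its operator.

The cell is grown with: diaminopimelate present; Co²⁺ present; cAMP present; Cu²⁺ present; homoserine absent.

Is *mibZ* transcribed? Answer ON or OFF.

cAMP is present, so DulV is active.
Homoserine is absent, so JalE is inactive.
Co²⁺ is present, so BexK is inactive.
Required activator BexK is absent, so *dulA* is not transcribed.
So DulA is not produced.
Diaminopimelate is present, so CilC is active.
Cu²⁺ is present, so VelG is inactive.
Required activator VelG is absent, so *qilE* is not transcribed.
So QilE is not produced.
Activator CilC is present, so *oxaX* is transcribed.
So OxaX is produced and active.
No repressor is bound and DulV and OxaX are active, so *mibZ* is transcribed.

ON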